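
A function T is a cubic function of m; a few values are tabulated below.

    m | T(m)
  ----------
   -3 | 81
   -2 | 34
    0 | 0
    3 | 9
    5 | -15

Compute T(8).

-216

Write T(m) = am³ + bm² + cm + d; the 5 given values yield a linear system in the 4 coefficients.
Solving, T(m) = -m³ + 5m² - 3m.
Then T(8) = -216.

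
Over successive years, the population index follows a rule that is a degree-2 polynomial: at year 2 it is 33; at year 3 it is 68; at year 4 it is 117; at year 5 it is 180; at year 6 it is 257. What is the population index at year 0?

5

Write the value at k as u(k).
Write u(k) = ak² + bk + c; the 5 given values yield a linear system in the 3 coefficients.
Solving, u(k) = 7k² + 5.
Then u(0) = 5.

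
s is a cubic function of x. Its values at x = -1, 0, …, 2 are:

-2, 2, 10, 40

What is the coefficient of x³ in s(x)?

Write s(x) = ax³ + bx² + cx + d; the 4 given values yield a linear system in the 4 coefficients.
Solving, s(x) = 3x³ + 2x² + 3x + 2.
The coefficient of x³ is 3.

3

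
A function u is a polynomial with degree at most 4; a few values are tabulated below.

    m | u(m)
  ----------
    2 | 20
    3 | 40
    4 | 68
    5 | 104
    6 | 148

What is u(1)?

First differences: 20, 28, 36, 44. Second differences: 8, 8, 8.
Level-2 differences are constant, so u has degree 2.
Fitting a degree-2 polynomial gives u(m) = 4m² + 4.
Then u(1) = 8.

8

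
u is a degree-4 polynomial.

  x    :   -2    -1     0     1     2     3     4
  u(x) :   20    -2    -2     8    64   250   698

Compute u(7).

5654

First differences: -22, 0, 10, 56, 186, 448. Second differences: 22, 10, 46, 130, 262. Third differences: -12, 36, 84, 132. Fourth differences: 48, 48, 48.
Level-4 differences are constant, so u has degree 4.
Fitting a degree-4 polynomial gives u(x) = 2x^4 + 2x³ + 3x² + 3x - 2.
Then u(7) = 5654.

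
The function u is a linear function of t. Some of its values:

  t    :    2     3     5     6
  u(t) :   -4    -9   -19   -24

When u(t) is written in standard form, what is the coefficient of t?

-5

Write u(t) = at + b; the 4 given values yield a linear system in the 2 coefficients.
Solving, u(t) = -5t + 6.
The coefficient of t is -5.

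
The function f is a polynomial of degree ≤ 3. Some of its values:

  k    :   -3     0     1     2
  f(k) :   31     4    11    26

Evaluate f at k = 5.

119

Write f(k) = ak³ + bk² + ck + d; the 4 given values yield a linear system in the 4 coefficients.
Solving, the leading coefficient vanishes, and f(k) = 4k² + 3k + 4.
Then f(5) = 119.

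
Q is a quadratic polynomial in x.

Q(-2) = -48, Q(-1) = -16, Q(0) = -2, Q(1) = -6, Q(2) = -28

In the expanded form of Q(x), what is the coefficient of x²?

-9

First differences: 32, 14, -4, -22. Second differences: -18, -18, -18.
Level-2 differences are constant, so Q has degree 2.
Fitting a degree-2 polynomial gives Q(x) = -9x² + 5x - 2.
The coefficient of x² is -9.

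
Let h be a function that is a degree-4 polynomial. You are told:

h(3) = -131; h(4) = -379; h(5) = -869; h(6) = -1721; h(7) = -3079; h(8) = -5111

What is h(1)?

-1

First differences: -248, -490, -852, -1358, -2032. Second differences: -242, -362, -506, -674. Third differences: -120, -144, -168. Fourth differences: -24, -24.
Level-4 differences are constant, so h has degree 4.
Fitting a degree-4 polynomial gives h(x) = -x^4 - 2x³ + x + 1.
Then h(1) = -1.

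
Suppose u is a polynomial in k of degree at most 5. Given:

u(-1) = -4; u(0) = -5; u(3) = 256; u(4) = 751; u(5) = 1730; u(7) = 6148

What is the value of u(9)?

16006

Write u(k) = ak^5 + bk^4 + ck³ + dk² + ek + p; the 6 given values yield a linear system in the 6 coefficients.
Solving, the leading coefficient vanishes, and u(k) = 2k^4 + 4k³ - 3k - 5.
Then u(9) = 16006.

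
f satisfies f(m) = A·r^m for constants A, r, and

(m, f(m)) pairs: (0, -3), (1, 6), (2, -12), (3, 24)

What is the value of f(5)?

96

Consecutive ratio: 6/(-3) = -2, and -12/6 = -2, so r = -2.
Then A·(-2)^0 = -3 gives A = -3, and f(m) = -3·(-2)^m.
f(5) = -3·(-2)^5 = 96.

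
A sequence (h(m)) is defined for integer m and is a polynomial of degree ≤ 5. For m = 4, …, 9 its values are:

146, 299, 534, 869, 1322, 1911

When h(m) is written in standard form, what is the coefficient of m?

6

First differences: 153, 235, 335, 453, 589. Second differences: 82, 100, 118, 136. Third differences: 18, 18, 18.
Level-3 differences are constant, so h has degree 3.
Fitting a degree-3 polynomial gives h(m) = 3m³ - 4m² + 6m - 6.
The coefficient of m is 6.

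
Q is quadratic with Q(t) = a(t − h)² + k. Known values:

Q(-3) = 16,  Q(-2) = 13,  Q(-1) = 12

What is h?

-1

First differences -3, -1; second difference 2 = 2a, so a = 1.
Expanding, the t-coefficient is −2ah = -2h; matching it to the data gives h = -1, and then k = 12.
So Q(t) = 1(t + 1)² + 12.
Hence h = -1.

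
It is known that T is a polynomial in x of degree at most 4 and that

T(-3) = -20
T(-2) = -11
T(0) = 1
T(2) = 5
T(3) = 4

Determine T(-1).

Write T(x) = ax^4 + bx³ + cx² + dx + e; the 5 given values yield a linear system in the 5 coefficients.
Solving, the top 2 coefficients vanish, and T(x) = -x² + 4x + 1.
Then T(-1) = -4.

-4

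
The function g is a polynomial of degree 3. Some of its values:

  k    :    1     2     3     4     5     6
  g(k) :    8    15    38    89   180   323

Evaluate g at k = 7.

530

First differences: 7, 23, 51, 91, 143. Second differences: 16, 28, 40, 52. Third differences: 12, 12, 12.
Level-3 differences are constant, so g has degree 3.
Fitting a degree-3 polynomial gives g(k) = 2k³ - 4k² + 5k + 5.
Then g(7) = 530.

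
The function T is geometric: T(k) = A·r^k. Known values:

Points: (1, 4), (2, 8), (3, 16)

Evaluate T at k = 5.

Consecutive ratio: 8/4 = 2, and 16/8 = 2, so r = 2.
Then A·2^1 = 4 gives A = 2, and T(k) = 2·2^k.
T(5) = 2·2^5 = 64.

64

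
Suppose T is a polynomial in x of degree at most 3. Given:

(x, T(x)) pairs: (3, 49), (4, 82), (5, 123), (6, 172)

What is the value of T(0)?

-2

Write T(x) = ax³ + bx² + cx + d; the 4 given values yield a linear system in the 4 coefficients.
Solving, the leading coefficient vanishes, and T(x) = 4x² + 5x - 2.
Then T(0) = -2.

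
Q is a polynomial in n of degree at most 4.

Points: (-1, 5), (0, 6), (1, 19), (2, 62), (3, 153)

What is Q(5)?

First differences: 1, 13, 43, 91. Second differences: 12, 30, 48. Third differences: 18, 18.
Level-3 differences are constant, so Q has degree 3.
Fitting a degree-3 polynomial gives Q(n) = 3n³ + 6n² + 4n + 6.
Then Q(5) = 551.

551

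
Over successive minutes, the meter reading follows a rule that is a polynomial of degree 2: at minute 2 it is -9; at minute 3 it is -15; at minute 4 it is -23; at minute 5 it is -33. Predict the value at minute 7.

-59

Write the value at m as f(m).
Write f(m) = am² + bm + c; the 4 given values yield a linear system in the 3 coefficients.
Solving, f(m) = -m² - m - 3.
Then f(7) = -59.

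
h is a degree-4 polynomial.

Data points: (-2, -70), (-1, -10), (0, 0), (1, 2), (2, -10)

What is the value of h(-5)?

-1690

Write h(m) = am^4 + bm³ + cm² + dm + e; the 5 given values yield a linear system in the 5 coefficients.
Solving, h(m) = -2m^4 + 3m³ - 2m² + 3m.
Then h(-5) = -1690.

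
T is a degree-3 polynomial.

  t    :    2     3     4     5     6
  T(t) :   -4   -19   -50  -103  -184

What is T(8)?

-454

Write T(t) = at³ + bt² + ct + d; the 5 given values yield a linear system in the 4 coefficients.
Solving, T(t) = -t³ + t² - t + 2.
Then T(8) = -454.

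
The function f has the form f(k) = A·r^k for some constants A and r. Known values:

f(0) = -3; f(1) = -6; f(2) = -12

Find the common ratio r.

2

Consecutive ratio: -6/(-3) = 2, and -12/(-6) = 2, so r = 2.
Then A·2^0 = -3 gives A = -3, and f(k) = -3·2^k.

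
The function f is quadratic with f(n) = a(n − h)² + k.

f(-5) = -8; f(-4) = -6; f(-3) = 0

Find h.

First differences 2, 6; second difference 4 = 2a, so a = 2.
Expanding, the n-coefficient is −2ah = -4h; matching it to the data gives h = -5, and then k = -8.
So f(n) = 2(n + 5)² − 8.
Hence h = -5.

-5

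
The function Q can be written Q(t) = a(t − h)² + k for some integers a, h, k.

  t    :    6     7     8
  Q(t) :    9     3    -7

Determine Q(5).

First differences -6, -10; second difference -4 = 2a, so a = -2.
Expanding, the t-coefficient is −2ah = 4h; matching it to the data gives h = 5, and then k = 11.
So Q(t) = -2(t − 5)² + 11.
Q(5) = -2·0² + 11 = 11.

11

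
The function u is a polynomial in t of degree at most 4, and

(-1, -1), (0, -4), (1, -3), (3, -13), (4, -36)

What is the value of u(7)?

Write u(t) = at^4 + bt³ + ct² + dt + e; the 5 given values yield a linear system in the 5 coefficients.
Solving, the leading coefficient vanishes, and u(t) = -t³ + 2t² - 4.
Then u(7) = -249.

-249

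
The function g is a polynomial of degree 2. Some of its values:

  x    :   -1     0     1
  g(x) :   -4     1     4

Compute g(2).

Write g(x) = ax² + bx + c; the 3 given values yield a linear system in the 3 coefficients.
Solving, g(x) = -x² + 4x + 1.
Then g(2) = 5.

5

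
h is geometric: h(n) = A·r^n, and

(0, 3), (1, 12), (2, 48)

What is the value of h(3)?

192

Consecutive ratio: 12/3 = 4, and 48/12 = 4, so r = 4.
Then A·4^0 = 3 gives A = 3, and h(n) = 3·4^n.
h(3) = 3·4^3 = 192.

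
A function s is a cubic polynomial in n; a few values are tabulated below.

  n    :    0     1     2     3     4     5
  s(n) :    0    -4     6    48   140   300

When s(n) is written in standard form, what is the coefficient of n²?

Write s(n) = an³ + bn² + cn + d; the 6 given values yield a linear system in the 4 coefficients.
Solving, s(n) = 3n³ - 2n² - 5n.
The coefficient of n² is -2.

-2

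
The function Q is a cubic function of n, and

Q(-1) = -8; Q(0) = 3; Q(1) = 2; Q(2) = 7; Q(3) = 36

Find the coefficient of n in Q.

First differences: 11, -1, 5, 29. Second differences: -12, 6, 24. Third differences: 18, 18.
Level-3 differences are constant, so Q has degree 3.
Fitting a degree-3 polynomial gives Q(n) = 3n³ - 6n² + 2n + 3.
The coefficient of n is 2.

2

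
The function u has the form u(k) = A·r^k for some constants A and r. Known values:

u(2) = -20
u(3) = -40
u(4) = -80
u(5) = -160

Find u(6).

Consecutive ratio: -40/(-20) = 2, and -80/(-40) = 2, so r = 2.
Then A·2^2 = -20 gives A = -5, and u(k) = -5·2^k.
u(6) = -5·2^6 = -320.

-320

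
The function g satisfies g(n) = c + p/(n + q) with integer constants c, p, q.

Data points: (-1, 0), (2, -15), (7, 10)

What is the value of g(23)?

6

(g(n) − c)(n + q) = p for each data point; the three points give a linear system in c and q, then p follows.
Solving: c = 5, q = -3, p = 20, so g(n) = 5 + 20/(n − 3).
Then g(23) = 5 + 20/20 = 6.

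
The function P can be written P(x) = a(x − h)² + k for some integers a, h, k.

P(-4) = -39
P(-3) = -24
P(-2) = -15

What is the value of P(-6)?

-87

First differences 15, 9; second difference -6 = 2a, so a = -3.
Expanding, the x-coefficient is −2ah = 6h; matching it to the data gives h = -1, and then k = -12.
So P(x) = -3(x + 1)² − 12.
P(-6) = -3·(-5)² − 12 = -87.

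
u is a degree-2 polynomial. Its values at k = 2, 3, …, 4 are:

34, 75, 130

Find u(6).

282

Write u(k) = ak² + bk + c; the 3 given values yield a linear system in the 3 coefficients.
Solving, u(k) = 7k² + 6k - 6.
Then u(6) = 282.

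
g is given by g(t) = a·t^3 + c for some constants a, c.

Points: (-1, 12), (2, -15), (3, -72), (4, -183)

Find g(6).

-639

From g(-1) = 12 and g(2) = -15: -1a + c = 12 and 8a + c = -15.
Subtracting: 9a = -27, so a = -3; then c = 12 − (-3)·(-1) = 9.
So g(t) = -3t³ + 9, and g(6) = -639.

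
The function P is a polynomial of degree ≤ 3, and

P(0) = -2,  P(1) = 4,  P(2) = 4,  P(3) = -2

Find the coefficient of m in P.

9

First differences: 6, 0, -6. Second differences: -6, -6.
Level-2 differences are constant, so P has degree 2.
Fitting a degree-2 polynomial gives P(m) = -3m² + 9m - 2.
The coefficient of m is 9.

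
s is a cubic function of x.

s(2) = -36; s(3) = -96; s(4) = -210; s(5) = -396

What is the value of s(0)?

-6

Write s(x) = ax³ + bx² + cx + d; the 4 given values yield a linear system in the 4 coefficients.
Solving, s(x) = -3x³ - 3x - 6.
Then s(0) = -6.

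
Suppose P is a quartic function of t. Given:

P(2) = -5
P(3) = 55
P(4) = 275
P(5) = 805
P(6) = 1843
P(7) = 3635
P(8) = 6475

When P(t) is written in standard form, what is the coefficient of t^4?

2

First differences: 60, 220, 530, 1038, 1792, 2840. Second differences: 160, 310, 508, 754, 1048. Third differences: 150, 198, 246, 294. Fourth differences: 48, 48, 48.
Level-4 differences are constant, so P has degree 4.
Fitting a degree-4 polynomial gives P(t) = 2t^4 - 3t³ - 3t² + 2t - 5.
The coefficient of t^4 is 2.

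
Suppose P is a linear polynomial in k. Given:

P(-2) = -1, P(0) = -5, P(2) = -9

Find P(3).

-11

Write P(k) = ak + b; the 3 given values yield a linear system in the 2 coefficients.
Solving, P(k) = -2k - 5.
Then P(3) = -11.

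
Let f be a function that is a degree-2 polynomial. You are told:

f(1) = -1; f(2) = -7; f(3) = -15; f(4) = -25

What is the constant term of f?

3

First differences: -6, -8, -10. Second differences: -2, -2.
Level-2 differences are constant, so f has degree 2.
Fitting a degree-2 polynomial gives f(m) = -m² - 3m + 3.
The constant term is f(0) = 3.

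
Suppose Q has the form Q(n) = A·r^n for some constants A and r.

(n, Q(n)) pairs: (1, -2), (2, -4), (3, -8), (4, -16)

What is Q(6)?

Consecutive ratio: -4/(-2) = 2, and -8/(-4) = 2, so r = 2.
Then A·2^1 = -2 gives A = -1, and Q(n) = -1·2^n.
Q(6) = -1·2^6 = -64.

-64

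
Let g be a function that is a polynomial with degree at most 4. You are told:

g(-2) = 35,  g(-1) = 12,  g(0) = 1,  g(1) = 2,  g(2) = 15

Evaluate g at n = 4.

77

First differences: -23, -11, 1, 13. Second differences: 12, 12, 12.
Level-2 differences are constant, so g has degree 2.
Fitting a degree-2 polynomial gives g(n) = 6n² - 5n + 1.
Then g(4) = 77.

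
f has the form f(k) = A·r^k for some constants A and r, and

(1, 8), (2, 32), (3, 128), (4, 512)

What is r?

Consecutive ratio: 32/8 = 4, and 128/32 = 4, so r = 4.
Then A·4^1 = 8 gives A = 2, and f(k) = 2·4^k.

4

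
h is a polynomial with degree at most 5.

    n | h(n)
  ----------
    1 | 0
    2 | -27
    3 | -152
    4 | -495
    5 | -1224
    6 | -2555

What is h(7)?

Write h(n) = an^5 + bn^4 + cn³ + dn² + en + p; the 6 given values yield a linear system in the 6 coefficients.
Solving, the leading coefficient vanishes, and h(n) = -2n^4 + n² + 1.
Then h(7) = -4752.

-4752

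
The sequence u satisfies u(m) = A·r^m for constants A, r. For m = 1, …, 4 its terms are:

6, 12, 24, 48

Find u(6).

Consecutive ratio: 12/6 = 2, and 24/12 = 2, so r = 2.
Then A·2^1 = 6 gives A = 3, and u(m) = 3·2^m.
u(6) = 3·2^6 = 192.

192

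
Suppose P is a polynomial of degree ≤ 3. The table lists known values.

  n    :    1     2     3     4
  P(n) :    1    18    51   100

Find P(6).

246

Write P(n) = an³ + bn² + cn + d; the 4 given values yield a linear system in the 4 coefficients.
Solving, the leading coefficient vanishes, and P(n) = 8n² - 7n.
Then P(6) = 246.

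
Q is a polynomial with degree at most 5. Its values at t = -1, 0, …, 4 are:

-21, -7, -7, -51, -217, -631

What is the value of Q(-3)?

-211

First differences: 14, 0, -44, -166, -414. Second differences: -14, -44, -122, -248. Third differences: -30, -78, -126. Fourth differences: -48, -48.
Level-4 differences are constant, so Q has degree 4.
Fitting a degree-4 polynomial gives Q(t) = -2t^4 - t³ - 5t² + 8t - 7.
Then Q(-3) = -211.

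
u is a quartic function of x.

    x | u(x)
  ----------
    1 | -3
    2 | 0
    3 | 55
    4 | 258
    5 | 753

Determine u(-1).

3

Write u(x) = ax^4 + bx³ + cx² + dx + e; the 5 given values yield a linear system in the 5 coefficients.
Solving, u(x) = 2x^4 - 4x³ + x - 2.
Then u(-1) = 3.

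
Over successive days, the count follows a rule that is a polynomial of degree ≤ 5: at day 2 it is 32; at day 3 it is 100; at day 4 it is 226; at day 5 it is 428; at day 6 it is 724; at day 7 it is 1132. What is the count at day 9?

Write the value at m as h(m).
First differences: 68, 126, 202, 296, 408. Second differences: 58, 76, 94, 112. Third differences: 18, 18, 18.
Level-3 differences are constant, so h has degree 3.
Fitting a degree-3 polynomial gives h(m) = 3m³ + 2m² + m - 2.
Then h(9) = 2356.

2356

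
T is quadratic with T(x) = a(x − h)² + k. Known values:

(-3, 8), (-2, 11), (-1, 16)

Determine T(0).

First differences 3, 5; second difference 2 = 2a, so a = 1.
Expanding, the x-coefficient is −2ah = -2h; matching it to the data gives h = -4, and then k = 7.
So T(x) = 1(x + 4)² + 7.
T(0) = 1·4² + 7 = 23.

23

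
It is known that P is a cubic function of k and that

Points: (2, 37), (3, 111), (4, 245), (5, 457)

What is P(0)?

Write P(k) = ak³ + bk² + ck + d; the 4 given values yield a linear system in the 4 coefficients.
Solving, P(k) = 3k³ + 3k² + 2k - 3.
Then P(0) = -3.

-3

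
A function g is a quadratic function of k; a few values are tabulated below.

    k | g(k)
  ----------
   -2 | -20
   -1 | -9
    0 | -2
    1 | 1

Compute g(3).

-5

Write g(k) = ak² + bk + c; the 4 given values yield a linear system in the 3 coefficients.
Solving, g(k) = -2k² + 5k - 2.
Then g(3) = -5.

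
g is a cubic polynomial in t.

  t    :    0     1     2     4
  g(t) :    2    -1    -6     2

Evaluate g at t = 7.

149

Write g(t) = at³ + bt² + ct + d; the 4 given values yield a linear system in the 4 coefficients.
Solving, g(t) = t³ - 4t² + 2.
Then g(7) = 149.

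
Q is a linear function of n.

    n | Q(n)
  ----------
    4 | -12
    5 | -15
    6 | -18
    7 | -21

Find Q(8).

-24

First differences: -3, -3, -3.
Level-1 differences are constant, so Q has degree 1.
Fitting a degree-1 polynomial gives Q(n) = -3n.
Then Q(8) = -24.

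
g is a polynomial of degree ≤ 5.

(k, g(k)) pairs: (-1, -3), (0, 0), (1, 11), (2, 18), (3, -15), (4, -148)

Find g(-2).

First differences: 3, 11, 7, -33, -133. Second differences: 8, -4, -40, -100. Third differences: -12, -36, -60. Fourth differences: -24, -24.
Level-4 differences are constant, so g has degree 4.
Fitting a degree-4 polynomial gives g(k) = -k^4 + 5k² + 7k.
Then g(-2) = -10.

-10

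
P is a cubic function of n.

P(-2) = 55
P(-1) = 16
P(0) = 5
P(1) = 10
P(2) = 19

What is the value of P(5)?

First differences: -39, -11, 5, 9. Second differences: 28, 16, 4. Third differences: -12, -12.
Level-3 differences are constant, so P has degree 3.
Fitting a degree-3 polynomial gives P(n) = -2n³ + 8n² - n + 5.
Then P(5) = -50.

-50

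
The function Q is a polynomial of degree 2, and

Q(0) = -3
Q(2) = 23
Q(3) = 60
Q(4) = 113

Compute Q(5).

182

Write Q(t) = at² + bt + c; the 4 given values yield a linear system in the 3 coefficients.
Solving, Q(t) = 8t² - 3t - 3.
Then Q(5) = 182.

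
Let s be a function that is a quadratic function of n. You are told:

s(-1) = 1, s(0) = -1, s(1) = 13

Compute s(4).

151

Write s(n) = an² + bn + c; the 3 given values yield a linear system in the 3 coefficients.
Solving, s(n) = 8n² + 6n - 1.
Then s(4) = 151.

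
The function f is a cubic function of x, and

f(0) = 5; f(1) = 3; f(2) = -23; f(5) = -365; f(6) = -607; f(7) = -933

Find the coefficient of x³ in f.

Write f(x) = ax³ + bx² + cx + d; the 6 given values yield a linear system in the 4 coefficients.
Solving, f(x) = -2x³ - 6x² + 6x + 5.
The coefficient of x³ is -2.

-2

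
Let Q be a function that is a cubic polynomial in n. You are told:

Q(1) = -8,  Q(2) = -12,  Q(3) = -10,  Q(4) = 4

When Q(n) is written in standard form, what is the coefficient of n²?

-3

Write Q(n) = an³ + bn² + cn + d; the 4 given values yield a linear system in the 4 coefficients.
Solving, Q(n) = n³ - 3n² - 2n - 4.
The coefficient of n² is -3.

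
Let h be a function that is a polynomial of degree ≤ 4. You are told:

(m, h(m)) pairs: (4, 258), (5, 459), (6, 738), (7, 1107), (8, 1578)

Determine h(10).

2874

First differences: 201, 279, 369, 471. Second differences: 78, 90, 102. Third differences: 12, 12.
Level-3 differences are constant, so h has degree 3.
Fitting a degree-3 polynomial gives h(m) = 2m³ + 9m² - 2m - 6.
Then h(10) = 2874.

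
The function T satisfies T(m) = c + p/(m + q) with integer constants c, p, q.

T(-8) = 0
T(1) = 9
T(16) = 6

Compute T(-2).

(T(m) − c)(m + q) = p for each data point; the three points give a linear system in c and q, then p follows.
Solving: c = 5, q = 4, p = 20, so T(m) = 5 + 20/(m + 4).
Then T(-2) = 5 + 20/2 = 15.

15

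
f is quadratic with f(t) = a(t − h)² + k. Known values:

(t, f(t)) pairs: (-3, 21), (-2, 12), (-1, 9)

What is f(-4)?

36

First differences -9, -3; second difference 6 = 2a, so a = 3.
Expanding, the t-coefficient is −2ah = -6h; matching it to the data gives h = -1, and then k = 9.
So f(t) = 3(t + 1)² + 9.
f(-4) = 3·(-3)² + 9 = 36.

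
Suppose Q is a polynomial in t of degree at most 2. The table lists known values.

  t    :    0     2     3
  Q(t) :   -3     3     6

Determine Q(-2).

-9

Write Q(t) = at² + bt + c; the 3 given values yield a linear system in the 3 coefficients.
Solving, the leading coefficient vanishes, and Q(t) = 3t - 3.
Then Q(-2) = -9.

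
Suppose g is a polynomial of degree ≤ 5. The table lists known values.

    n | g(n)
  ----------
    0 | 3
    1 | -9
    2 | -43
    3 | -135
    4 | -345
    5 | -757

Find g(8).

-4405

First differences: -12, -34, -92, -210, -412. Second differences: -22, -58, -118, -202. Third differences: -36, -60, -84. Fourth differences: -24, -24.
Level-4 differences are constant, so g has degree 4.
Fitting a degree-4 polynomial gives g(n) = -n^4 - 4n² - 7n + 3.
Then g(8) = -4405.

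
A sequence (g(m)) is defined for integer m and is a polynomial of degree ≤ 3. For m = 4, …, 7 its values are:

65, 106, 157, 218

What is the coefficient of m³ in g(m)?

0

First differences: 41, 51, 61. Second differences: 10, 10.
Level-2 differences are constant, so g has degree 2.
Fitting a degree-2 polynomial gives g(m) = 5m² - 4m + 1.
The coefficient of m³ is 0.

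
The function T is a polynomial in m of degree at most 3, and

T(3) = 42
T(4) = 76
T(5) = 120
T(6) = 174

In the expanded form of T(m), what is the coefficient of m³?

0

First differences: 34, 44, 54. Second differences: 10, 10.
Level-2 differences are constant, so T has degree 2.
Fitting a degree-2 polynomial gives T(m) = 5m² - m.
The coefficient of m³ is 0.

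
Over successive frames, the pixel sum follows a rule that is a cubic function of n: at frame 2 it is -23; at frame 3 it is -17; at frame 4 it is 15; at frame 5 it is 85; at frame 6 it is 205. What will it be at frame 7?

Write the value at n as T(n).
First differences: 6, 32, 70, 120. Second differences: 26, 38, 50. Third differences: 12, 12.
Level-3 differences are constant, so T has degree 3.
Fitting a degree-3 polynomial gives T(n) = 2n³ - 5n² - 7n - 5.
Then T(7) = 387.

387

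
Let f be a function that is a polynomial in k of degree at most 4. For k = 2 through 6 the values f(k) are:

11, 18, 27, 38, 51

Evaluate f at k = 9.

First differences: 7, 9, 11, 13. Second differences: 2, 2, 2.
Level-2 differences are constant, so f has degree 2.
Fitting a degree-2 polynomial gives f(k) = k² + 2k + 3.
Then f(9) = 102.

102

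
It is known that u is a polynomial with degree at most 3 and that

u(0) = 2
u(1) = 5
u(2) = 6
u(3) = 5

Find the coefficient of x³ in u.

0

First differences: 3, 1, -1. Second differences: -2, -2.
Level-2 differences are constant, so u has degree 2.
Fitting a degree-2 polynomial gives u(x) = -x² + 4x + 2.
The coefficient of x³ is 0.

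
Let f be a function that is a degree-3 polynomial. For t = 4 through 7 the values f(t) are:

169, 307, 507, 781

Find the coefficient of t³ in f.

Write f(t) = at³ + bt² + ct + d; the 4 given values yield a linear system in the 4 coefficients.
Solving, f(t) = 2t³ + t² + 7t - 3.
The coefficient of t³ is 2.

2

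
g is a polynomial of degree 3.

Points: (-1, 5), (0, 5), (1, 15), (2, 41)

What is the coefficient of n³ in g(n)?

1

Write g(n) = an³ + bn² + cn + d; the 4 given values yield a linear system in the 4 coefficients.
Solving, g(n) = n³ + 5n² + 4n + 5.
The coefficient of n³ is 1.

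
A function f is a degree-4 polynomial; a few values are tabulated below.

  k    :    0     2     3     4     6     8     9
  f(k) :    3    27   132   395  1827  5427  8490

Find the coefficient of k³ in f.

Write f(k) = ak^4 + bk³ + ck² + dk + e; the 7 given values yield a linear system in the 5 coefficients.
Solving, f(k) = k^4 + 3k³ - 3k² - 2k + 3.
The coefficient of k³ is 3.

3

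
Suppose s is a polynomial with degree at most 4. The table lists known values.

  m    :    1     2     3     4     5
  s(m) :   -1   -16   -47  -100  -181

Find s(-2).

8

First differences: -15, -31, -53, -81. Second differences: -16, -22, -28. Third differences: -6, -6.
Level-3 differences are constant, so s has degree 3.
Fitting a degree-3 polynomial gives s(m) = -m³ - 2m² - 2m + 4.
Then s(-2) = 8.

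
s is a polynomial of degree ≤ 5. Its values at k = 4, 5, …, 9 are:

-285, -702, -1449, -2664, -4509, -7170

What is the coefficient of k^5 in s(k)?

0

Write s(k) = ak^5 + bk^4 + ck³ + dk² + ek + p; the 6 given values yield a linear system in the 6 coefficients.
Solving, the leading coefficient vanishes, and s(k) = -k^4 - k³ + k² + 4k + 3.
The coefficient of k^5 is 0.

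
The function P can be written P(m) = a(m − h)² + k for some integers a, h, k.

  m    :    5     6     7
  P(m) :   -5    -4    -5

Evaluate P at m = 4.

-8

First differences 1, -1; second difference -2 = 2a, so a = -1.
Expanding, the m-coefficient is −2ah = 2h; matching it to the data gives h = 6, and then k = -4.
So P(m) = -1(m − 6)² − 4.
P(4) = -1·(-2)² − 4 = -8.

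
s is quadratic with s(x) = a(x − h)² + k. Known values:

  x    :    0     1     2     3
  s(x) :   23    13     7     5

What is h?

3

First differences -10, -6, -2; second difference 4 = 2a, so a = 2.
Expanding, the x-coefficient is −2ah = -4h; matching it to the data gives h = 3, and then k = 5.
So s(x) = 2(x − 3)² + 5.
Hence h = 3.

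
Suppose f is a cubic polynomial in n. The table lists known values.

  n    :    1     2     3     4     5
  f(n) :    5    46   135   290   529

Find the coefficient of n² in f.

6

Write f(n) = an³ + bn² + cn + d; the 5 given values yield a linear system in the 4 coefficients.
Solving, f(n) = 3n³ + 6n² + 2n - 6.
The coefficient of n² is 6.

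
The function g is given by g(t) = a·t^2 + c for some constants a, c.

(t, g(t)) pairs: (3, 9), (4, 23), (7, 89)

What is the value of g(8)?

119

From g(3) = 9 and g(4) = 23: 9a + c = 9 and 16a + c = 23.
Subtracting: 7a = 14, so a = 2; then c = 9 − 2·9 = -9.
So g(t) = 2t² − 9, and g(8) = 119.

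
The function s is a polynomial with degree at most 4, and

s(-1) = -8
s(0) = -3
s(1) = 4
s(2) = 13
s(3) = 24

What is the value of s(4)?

37

Write s(t) = at^4 + bt³ + ct² + dt + e; the 5 given values yield a linear system in the 5 coefficients.
Solving, the top 2 coefficients vanish, and s(t) = t² + 6t - 3.
Then s(4) = 37.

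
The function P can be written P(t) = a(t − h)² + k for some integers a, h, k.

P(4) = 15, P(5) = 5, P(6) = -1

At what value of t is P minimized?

First differences -10, -6; second difference 4 = 2a, so a = 2.
Expanding, the t-coefficient is −2ah = -4h; matching it to the data gives h = 7, and then k = -3.
So P(t) = 2(t − 7)² − 3.
Hence h = 7.

7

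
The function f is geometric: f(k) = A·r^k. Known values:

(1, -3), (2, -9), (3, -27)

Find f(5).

Consecutive ratio: -9/(-3) = 3, and -27/(-9) = 3, so r = 3.
Then A·3^1 = -3 gives A = -1, and f(k) = -1·3^k.
f(5) = -1·3^5 = -243.

-243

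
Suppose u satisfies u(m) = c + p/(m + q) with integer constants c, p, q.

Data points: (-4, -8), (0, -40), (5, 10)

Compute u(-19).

(u(m) − c)(m + q) = p for each data point; the three points give a linear system in c and q, then p follows.
Solving: c = 0, q = -1, p = 40, so u(m) = 40/(m − 1).
Then u(-19) = 0 + 40/(-20) = -2.

-2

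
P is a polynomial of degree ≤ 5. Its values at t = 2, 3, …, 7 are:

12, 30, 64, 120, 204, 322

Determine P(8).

480

First differences: 18, 34, 56, 84, 118. Second differences: 16, 22, 28, 34. Third differences: 6, 6, 6.
Level-3 differences are constant, so P has degree 3.
Fitting a degree-3 polynomial gives P(t) = t³ - t² + 4t.
Then P(8) = 480.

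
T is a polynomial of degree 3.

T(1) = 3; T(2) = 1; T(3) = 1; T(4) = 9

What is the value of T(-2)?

-39

Write T(k) = ak³ + bk² + ck + d; the 4 given values yield a linear system in the 4 coefficients.
Solving, T(k) = k³ - 5k² + 6k + 1.
Then T(-2) = -39.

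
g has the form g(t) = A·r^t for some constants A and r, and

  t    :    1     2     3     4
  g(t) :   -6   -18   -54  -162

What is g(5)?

-486

Consecutive ratio: -18/(-6) = 3, and -54/(-18) = 3, so r = 3.
Then A·3^1 = -6 gives A = -2, and g(t) = -2·3^t.
g(5) = -2·3^5 = -486.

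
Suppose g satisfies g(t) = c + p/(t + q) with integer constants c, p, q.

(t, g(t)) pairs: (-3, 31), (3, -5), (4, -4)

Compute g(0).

-14

(g(t) − c)(t + q) = p for each data point; the three points give a linear system in c and q, then p follows.
Solving: c = 1, q = 2, p = -30, so g(t) = 1 − 30/(t + 2).
Then g(0) = 1 − 30/2 = -14.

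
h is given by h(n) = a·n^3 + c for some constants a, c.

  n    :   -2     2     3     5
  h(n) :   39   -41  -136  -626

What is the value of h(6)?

From h(-2) = 39 and h(2) = -41: -8a + c = 39 and 8a + c = -41.
Subtracting: 16a = -80, so a = -5; then c = 39 − (-5)·(-8) = -1.
So h(n) = -5n³ − 1, and h(6) = -1081.

-1081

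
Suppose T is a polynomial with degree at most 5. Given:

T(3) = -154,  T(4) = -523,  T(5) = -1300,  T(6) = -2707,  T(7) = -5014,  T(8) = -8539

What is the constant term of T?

5

First differences: -369, -777, -1407, -2307, -3525. Second differences: -408, -630, -900, -1218. Third differences: -222, -270, -318. Fourth differences: -48, -48.
Level-4 differences are constant, so T has degree 4.
Fitting a degree-4 polynomial gives T(x) = -2x^4 - x³ + 2x² + 4x + 5.
The constant term is T(0) = 5.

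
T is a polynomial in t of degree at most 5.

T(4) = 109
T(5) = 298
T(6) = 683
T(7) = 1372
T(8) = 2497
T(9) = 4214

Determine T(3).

First differences: 189, 385, 689, 1125, 1717. Second differences: 196, 304, 436, 592. Third differences: 108, 132, 156. Fourth differences: 24, 24.
Level-4 differences are constant, so T has degree 4.
Fitting a degree-4 polynomial gives T(t) = t^4 - 4t³ + 7t² + t - 7.
Then T(3) = 32.

32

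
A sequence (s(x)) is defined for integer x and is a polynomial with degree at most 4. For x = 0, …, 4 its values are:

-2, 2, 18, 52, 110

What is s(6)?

322

Write s(x) = ax^4 + bx³ + cx² + dx + e; the 5 given values yield a linear system in the 5 coefficients.
Solving, the leading coefficient vanishes, and s(x) = x³ + 3x² - 2.
Then s(6) = 322.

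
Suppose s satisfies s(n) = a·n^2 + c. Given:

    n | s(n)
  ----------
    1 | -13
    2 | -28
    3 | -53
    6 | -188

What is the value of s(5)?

From s(1) = -13 and s(2) = -28: 1a + c = -13 and 4a + c = -28.
Subtracting: 3a = -15, so a = -5; then c = -13 − (-5)·1 = -8.
So s(n) = -5n² − 8, and s(5) = -133.

-133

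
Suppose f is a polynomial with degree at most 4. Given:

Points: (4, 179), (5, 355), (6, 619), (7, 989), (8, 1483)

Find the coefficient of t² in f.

First differences: 176, 264, 370, 494. Second differences: 88, 106, 124. Third differences: 18, 18.
Level-3 differences are constant, so f has degree 3.
Fitting a degree-3 polynomial gives f(t) = 3t³ - t² + 2t - 5.
The coefficient of t² is -1.

-1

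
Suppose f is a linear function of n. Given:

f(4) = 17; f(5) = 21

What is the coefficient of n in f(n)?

Write f(n) = an + b; the 2 given values yield a linear system in the 2 coefficients.
Solving, f(n) = 4n + 1.
The coefficient of n is 4.

4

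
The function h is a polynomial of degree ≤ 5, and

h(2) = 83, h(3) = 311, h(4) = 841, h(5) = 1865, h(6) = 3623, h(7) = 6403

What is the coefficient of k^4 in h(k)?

2

First differences: 228, 530, 1024, 1758, 2780. Second differences: 302, 494, 734, 1022. Third differences: 192, 240, 288. Fourth differences: 48, 48.
Level-4 differences are constant, so h has degree 4.
Fitting a degree-4 polynomial gives h(k) = 2k^4 + 4k³ + 5k² - 3k + 5.
The coefficient of k^4 is 2.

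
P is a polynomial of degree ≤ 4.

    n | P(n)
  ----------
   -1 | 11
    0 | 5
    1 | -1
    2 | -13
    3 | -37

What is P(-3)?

47

Write P(n) = an^4 + bn³ + cn² + dn + e; the 5 given values yield a linear system in the 5 coefficients.
Solving, the leading coefficient vanishes, and P(n) = -n³ - 5n + 5.
Then P(-3) = 47.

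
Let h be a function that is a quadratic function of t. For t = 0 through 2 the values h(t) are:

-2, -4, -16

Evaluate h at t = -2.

Write h(t) = at² + bt + c; the 3 given values yield a linear system in the 3 coefficients.
Solving, h(t) = -5t² + 3t - 2.
Then h(-2) = -28.

-28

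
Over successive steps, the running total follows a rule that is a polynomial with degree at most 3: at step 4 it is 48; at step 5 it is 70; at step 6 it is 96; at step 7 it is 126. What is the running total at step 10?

Write the value at m as g(m).
First differences: 22, 26, 30. Second differences: 4, 4.
Level-2 differences are constant, so g has degree 2.
Fitting a degree-2 polynomial gives g(m) = 2m² + 4m.
Then g(10) = 240.

240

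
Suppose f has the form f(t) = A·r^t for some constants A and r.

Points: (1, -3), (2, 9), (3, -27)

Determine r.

-3

Consecutive ratio: 9/(-3) = -3, and -27/9 = -3, so r = -3.
Then A·(-3)^1 = -3 gives A = 1, and f(t) = 1·(-3)^t.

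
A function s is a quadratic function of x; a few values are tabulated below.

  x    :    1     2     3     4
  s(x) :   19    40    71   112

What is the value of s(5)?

163

First differences: 21, 31, 41. Second differences: 10, 10.
Level-2 differences are constant, so s has degree 2.
Extending the table by one column gives the next first difference 51, so s(5) = 112 + 51 = 163.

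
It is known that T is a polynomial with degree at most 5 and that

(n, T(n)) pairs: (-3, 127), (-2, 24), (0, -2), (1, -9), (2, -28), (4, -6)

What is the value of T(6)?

496

Write T(n) = an^5 + bn^4 + cn³ + dn² + en + p; the 6 given values yield a linear system in the 6 coefficients.
Solving, the leading coefficient vanishes, and T(n) = n^4 - 3n³ - 4n² - n - 2.
Then T(6) = 496.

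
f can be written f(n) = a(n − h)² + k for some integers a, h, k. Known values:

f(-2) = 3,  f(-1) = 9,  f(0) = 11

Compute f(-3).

-7

First differences 6, 2; second difference -4 = 2a, so a = -2.
Expanding, the n-coefficient is −2ah = 4h; matching it to the data gives h = 0, and then k = 11.
So f(n) = -2(n + 0)² + 11.
f(-3) = -2·(-3)² + 11 = -7.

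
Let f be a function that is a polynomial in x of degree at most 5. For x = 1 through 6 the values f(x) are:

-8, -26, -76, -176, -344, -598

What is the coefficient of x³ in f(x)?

-3

First differences: -18, -50, -100, -168, -254. Second differences: -32, -50, -68, -86. Third differences: -18, -18, -18.
Level-3 differences are constant, so f has degree 3.
Fitting a degree-3 polynomial gives f(x) = -3x³ + 2x² - 3x - 4.
The coefficient of x³ is -3.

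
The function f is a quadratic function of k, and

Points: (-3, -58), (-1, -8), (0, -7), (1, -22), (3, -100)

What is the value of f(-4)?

-107

Write f(k) = ak² + bk + c; the 5 given values yield a linear system in the 3 coefficients.
Solving, f(k) = -8k² - 7k - 7.
Then f(-4) = -107.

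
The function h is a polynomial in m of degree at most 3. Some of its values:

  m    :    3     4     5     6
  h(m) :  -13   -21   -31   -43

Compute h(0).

-1

First differences: -8, -10, -12. Second differences: -2, -2.
Level-2 differences are constant, so h has degree 2.
Fitting a degree-2 polynomial gives h(m) = -m² - m - 1.
Then h(0) = -1.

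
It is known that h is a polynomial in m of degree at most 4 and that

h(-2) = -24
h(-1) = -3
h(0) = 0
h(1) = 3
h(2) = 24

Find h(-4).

First differences: 21, 3, 3, 21. Second differences: -18, 0, 18. Third differences: 18, 18.
Level-3 differences are constant, so h has degree 3.
Fitting a degree-3 polynomial gives h(m) = 3m³.
Then h(-4) = -192.

-192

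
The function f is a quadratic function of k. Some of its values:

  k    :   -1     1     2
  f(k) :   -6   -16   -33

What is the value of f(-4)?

-51

Write f(k) = ak² + bk + c; the 3 given values yield a linear system in the 3 coefficients.
Solving, f(k) = -4k² - 5k - 7.
Then f(-4) = -51.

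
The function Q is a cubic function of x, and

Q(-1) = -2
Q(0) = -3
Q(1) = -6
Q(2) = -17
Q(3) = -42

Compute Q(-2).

3

First differences: -1, -3, -11, -25. Second differences: -2, -8, -14. Third differences: -6, -6.
Level-3 differences are constant, so Q has degree 3.
Fitting a degree-3 polynomial gives Q(x) = -x³ - x² - x - 3.
Then Q(-2) = 3.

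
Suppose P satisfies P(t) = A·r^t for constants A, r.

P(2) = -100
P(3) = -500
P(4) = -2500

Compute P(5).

-12500

Consecutive ratio: -500/(-100) = 5, and -2500/(-500) = 5, so r = 5.
Then A·5^2 = -100 gives A = -4, and P(t) = -4·5^t.
P(5) = -4·5^5 = -12500.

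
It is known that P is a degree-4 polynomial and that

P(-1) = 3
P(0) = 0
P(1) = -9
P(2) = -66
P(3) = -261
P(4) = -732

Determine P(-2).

-6

First differences: -3, -9, -57, -195, -471. Second differences: -6, -48, -138, -276. Third differences: -42, -90, -138. Fourth differences: -48, -48.
Level-4 differences are constant, so P has degree 4.
Fitting a degree-4 polynomial gives P(n) = -2n^4 - 3n³ - n² - 3n.
Then P(-2) = -6.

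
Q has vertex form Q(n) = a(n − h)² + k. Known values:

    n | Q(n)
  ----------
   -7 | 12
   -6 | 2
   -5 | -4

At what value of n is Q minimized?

-4

First differences -10, -6; second difference 4 = 2a, so a = 2.
Expanding, the n-coefficient is −2ah = -4h; matching it to the data gives h = -4, and then k = -6.
So Q(n) = 2(n + 4)² − 6.
Hence h = -4.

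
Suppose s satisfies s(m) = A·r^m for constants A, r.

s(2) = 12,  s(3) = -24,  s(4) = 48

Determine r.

Consecutive ratio: -24/12 = -2, and 48/(-24) = -2, so r = -2.
Then A·(-2)^2 = 12 gives A = 3, and s(m) = 3·(-2)^m.

-2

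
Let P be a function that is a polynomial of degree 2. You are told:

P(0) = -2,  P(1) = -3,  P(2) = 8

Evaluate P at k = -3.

73

Write P(k) = ak² + bk + c; the 3 given values yield a linear system in the 3 coefficients.
Solving, P(k) = 6k² - 7k - 2.
Then P(-3) = 73.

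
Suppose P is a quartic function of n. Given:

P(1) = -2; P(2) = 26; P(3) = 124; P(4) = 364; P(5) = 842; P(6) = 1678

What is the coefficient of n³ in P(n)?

2

First differences: 28, 98, 240, 478, 836. Second differences: 70, 142, 238, 358. Third differences: 72, 96, 120. Fourth differences: 24, 24.
Level-4 differences are constant, so P has degree 4.
Fitting a degree-4 polynomial gives P(n) = n^4 + 2n³ - 2n² + 5n - 8.
The coefficient of n³ is 2.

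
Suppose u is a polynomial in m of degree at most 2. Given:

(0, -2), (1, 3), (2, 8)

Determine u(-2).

Write u(m) = am² + bm + c; the 3 given values yield a linear system in the 3 coefficients.
Solving, the leading coefficient vanishes, and u(m) = 5m - 2.
Then u(-2) = -12.

-12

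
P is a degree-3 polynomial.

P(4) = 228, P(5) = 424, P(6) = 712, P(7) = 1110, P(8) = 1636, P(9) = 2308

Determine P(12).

5380

Write P(t) = at³ + bt² + ct + d; the 6 given values yield a linear system in the 4 coefficients.
Solving, P(t) = 3t³ + t² + 4t + 4.
Then P(12) = 5380.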